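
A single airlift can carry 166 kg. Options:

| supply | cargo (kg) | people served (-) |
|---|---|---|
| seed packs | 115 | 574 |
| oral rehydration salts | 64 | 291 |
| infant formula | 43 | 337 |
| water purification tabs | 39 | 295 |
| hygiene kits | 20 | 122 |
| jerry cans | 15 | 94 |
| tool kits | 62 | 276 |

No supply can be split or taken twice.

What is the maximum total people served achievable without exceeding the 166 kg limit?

The ratio heuristic lands on infant formula + water purification tabs + hygiene kits + jerry cans (848) but leaves 49 kg idle.
Replace jerry cans with oral rehydration salts: the trade gains 197 net, giving 1045 at 166 kg.
No other feasible combination exceeds 1045.

1045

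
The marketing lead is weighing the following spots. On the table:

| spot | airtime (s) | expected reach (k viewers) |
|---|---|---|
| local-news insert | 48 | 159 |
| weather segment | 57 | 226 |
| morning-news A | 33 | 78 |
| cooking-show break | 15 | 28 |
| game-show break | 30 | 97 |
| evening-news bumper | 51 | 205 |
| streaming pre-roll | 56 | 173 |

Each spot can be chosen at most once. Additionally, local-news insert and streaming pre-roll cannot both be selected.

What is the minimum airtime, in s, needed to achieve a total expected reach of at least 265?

Look for the lowest-airtime combination reaching 265.
game-show break + evening-news bumper: 302 expected reach at 81 s.
Below 81 s the best achievable stays under 265.

81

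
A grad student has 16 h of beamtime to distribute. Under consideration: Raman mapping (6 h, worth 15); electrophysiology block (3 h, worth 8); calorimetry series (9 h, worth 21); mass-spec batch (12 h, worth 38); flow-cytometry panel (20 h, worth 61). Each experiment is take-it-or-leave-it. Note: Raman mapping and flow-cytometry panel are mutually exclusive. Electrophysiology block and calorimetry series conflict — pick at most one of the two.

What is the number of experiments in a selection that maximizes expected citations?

Optimal total is 46.
One optimal bundle: electrophysiology block + mass-spec batch (15 h).
Any selection reaching 46 contains exactly 2 experiments.

2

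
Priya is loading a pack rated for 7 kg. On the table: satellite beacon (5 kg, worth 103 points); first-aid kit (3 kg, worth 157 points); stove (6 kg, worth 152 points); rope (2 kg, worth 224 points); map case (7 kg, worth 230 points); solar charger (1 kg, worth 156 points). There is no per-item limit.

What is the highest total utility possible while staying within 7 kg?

Taking 7×solar charger: 7 kg used, 1092 in utility.
That's the maximum — no swap from here does better than 1092.

1092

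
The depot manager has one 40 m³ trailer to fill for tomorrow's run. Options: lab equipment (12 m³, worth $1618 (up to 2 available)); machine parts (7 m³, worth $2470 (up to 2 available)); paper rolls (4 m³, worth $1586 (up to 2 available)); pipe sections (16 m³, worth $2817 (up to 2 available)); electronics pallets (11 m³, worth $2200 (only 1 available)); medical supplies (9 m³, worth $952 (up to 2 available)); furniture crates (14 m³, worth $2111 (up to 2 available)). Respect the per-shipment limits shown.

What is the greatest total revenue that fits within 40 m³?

10929

The ratio heuristic lands on 2×machine parts + 2×paper rolls + electronics pallets (10312) but leaves 7 m³ idle.
Dropping electronics pallets frees 11 m³; slotting in pipe sections (16 m³) lifts the total to 10929 at 38 m³.
That's the maximum — no swap from here does better than 10929.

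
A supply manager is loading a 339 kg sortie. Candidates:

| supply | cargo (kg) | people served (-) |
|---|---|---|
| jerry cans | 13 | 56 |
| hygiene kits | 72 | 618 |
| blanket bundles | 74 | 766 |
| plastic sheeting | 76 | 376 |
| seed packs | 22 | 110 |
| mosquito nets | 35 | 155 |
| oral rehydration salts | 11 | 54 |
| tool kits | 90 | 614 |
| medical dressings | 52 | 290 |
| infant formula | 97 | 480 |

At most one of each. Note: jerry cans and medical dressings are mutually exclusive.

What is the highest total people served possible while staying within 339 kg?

2497

Ranking by ratio (people served/kg): blanket bundles 10.35, hygiene kits 8.58, tool kits 6.82, medical dressings 5.58.
Best packing: hygiene kits + blanket bundles + mosquito nets + oral rehydration salts + tool kits + medical dressings — 334 kg, 2497 total.
The closest alternative, hygiene kits + blanket bundles + plastic sheeting + seed packs + tool kits, reaches only 2484.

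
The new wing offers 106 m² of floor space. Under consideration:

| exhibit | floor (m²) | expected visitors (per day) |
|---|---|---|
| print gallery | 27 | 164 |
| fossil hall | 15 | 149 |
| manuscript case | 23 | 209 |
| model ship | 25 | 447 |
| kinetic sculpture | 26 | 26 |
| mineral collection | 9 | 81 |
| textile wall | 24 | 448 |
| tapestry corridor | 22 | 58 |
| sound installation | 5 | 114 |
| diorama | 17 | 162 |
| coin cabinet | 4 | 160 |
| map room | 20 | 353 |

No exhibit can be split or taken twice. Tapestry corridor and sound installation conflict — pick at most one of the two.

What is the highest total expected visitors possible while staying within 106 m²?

Filling by ratio: fossil hall + model ship + mineral collection + textile wall + sound installation + coin cabinet + map room for 1752, with 4 m² left unused.
The 15 m² tied up in fossil hall is better spent on diorama — total rises to 1765 (104 m²).
Next best is fossil hall + model ship + mineral collection + textile wall + sound installation + coin cabinet + map room at 1752 (102 m²) — short by 13.

1765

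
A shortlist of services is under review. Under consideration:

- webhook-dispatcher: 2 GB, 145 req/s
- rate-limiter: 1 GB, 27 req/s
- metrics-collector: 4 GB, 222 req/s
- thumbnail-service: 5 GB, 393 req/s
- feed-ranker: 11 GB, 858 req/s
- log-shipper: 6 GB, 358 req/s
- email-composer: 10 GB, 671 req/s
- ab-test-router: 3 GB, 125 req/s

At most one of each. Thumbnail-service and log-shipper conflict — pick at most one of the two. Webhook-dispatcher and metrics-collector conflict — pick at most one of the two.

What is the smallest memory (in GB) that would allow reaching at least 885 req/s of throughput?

12

Minimise GB subject to total throughput ≥ 885.
rate-limiter + feed-ranker: 885 throughput at 12 GB.
Any bundle with less than 12 GB falls short of 885.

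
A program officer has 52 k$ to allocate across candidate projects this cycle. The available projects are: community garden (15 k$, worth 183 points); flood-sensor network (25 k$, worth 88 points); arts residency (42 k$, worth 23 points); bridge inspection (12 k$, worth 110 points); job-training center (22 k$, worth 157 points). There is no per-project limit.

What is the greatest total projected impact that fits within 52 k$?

549

The ratio ordering already packs tightly: 3×community garden, 45 k$, 549.
No other feasible combination exceeds 549.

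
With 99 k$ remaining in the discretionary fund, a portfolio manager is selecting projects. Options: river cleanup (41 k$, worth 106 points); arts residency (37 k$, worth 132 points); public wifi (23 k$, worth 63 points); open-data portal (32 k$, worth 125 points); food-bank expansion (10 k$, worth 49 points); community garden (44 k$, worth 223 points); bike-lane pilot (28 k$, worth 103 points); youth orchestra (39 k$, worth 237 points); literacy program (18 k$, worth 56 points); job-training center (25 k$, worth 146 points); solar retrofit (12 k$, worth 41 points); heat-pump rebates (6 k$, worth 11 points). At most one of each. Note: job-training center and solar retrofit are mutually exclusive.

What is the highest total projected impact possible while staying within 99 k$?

Taking food-bank expansion + community garden + youth orchestra + heat-pump rebates: 99 k$ used, 520 in projected impact.

520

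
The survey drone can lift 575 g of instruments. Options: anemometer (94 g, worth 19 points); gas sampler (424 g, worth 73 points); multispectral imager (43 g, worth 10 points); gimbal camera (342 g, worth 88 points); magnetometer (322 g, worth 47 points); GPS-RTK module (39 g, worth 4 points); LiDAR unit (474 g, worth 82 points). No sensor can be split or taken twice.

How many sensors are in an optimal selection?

4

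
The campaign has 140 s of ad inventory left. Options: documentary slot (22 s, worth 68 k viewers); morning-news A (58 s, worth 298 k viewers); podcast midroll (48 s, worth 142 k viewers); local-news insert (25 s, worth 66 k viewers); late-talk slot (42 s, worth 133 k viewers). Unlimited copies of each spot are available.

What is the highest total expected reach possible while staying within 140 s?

664

Density check — morning-news A 5.14, late-talk slot 3.17, documentary slot 3.09, podcast midroll 2.96 are the best per s.
Taking documentary slot + 2×morning-news A: 138 s used, 664 in expected reach.
Nothing else within 140 s beats 664.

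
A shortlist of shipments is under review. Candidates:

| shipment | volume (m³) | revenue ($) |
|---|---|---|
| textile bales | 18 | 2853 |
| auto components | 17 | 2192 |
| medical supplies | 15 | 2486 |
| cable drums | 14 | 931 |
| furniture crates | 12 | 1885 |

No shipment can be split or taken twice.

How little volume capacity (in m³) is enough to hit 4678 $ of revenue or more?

30

Need the lightest bundle worth ≥ 4678.
textile bales + furniture crates reaches 4738 using 30 m³.
Any bundle with less than 30 m³ falls short of 4678.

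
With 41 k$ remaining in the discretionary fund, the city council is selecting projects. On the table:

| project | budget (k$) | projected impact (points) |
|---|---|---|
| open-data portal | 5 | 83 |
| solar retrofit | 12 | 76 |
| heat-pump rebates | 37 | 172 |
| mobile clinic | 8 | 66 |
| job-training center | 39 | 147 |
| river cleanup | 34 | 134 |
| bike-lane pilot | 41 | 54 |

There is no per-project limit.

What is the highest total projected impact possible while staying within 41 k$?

664

Ranking by ratio (projected impact/k$): open-data portal 16.60, mobile clinic 8.25, solar retrofit 6.33, heat-pump rebates 4.65.
Taking 8×open-data portal: 40 k$ used, 664 in projected impact.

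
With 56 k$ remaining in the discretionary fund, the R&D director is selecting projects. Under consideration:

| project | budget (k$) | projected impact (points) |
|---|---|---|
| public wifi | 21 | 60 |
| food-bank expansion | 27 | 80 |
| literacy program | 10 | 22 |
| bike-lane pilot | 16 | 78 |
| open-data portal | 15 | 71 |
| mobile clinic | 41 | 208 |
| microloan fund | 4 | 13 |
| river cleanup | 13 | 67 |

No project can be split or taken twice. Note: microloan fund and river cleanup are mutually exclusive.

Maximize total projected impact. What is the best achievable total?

279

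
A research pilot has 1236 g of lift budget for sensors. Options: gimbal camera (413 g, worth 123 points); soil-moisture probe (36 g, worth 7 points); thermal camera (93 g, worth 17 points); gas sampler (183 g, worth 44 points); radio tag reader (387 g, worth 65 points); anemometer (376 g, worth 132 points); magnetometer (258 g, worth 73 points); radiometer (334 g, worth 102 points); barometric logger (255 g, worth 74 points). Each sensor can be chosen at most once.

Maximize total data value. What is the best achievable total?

Ranking by ratio (data value/g): anemometer 0.35, radiometer 0.31, gimbal camera 0.30.
The ratio heuristic lands on gimbal camera + soil-moisture probe + anemometer + radiometer (364) but leaves 77 g idle.
Dropping gimbal camera and soil-moisture probe frees 449 g; slotting in magnetometer + barometric logger (513 g) lifts the total to 381 at 1223 g.

381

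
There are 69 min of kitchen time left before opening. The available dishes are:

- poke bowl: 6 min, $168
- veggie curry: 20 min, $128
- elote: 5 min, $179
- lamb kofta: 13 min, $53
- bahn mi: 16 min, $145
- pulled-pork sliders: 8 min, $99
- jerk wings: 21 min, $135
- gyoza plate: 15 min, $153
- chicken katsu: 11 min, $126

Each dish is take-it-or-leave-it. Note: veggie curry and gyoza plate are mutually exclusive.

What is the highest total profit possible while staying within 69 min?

870

The ratio ordering already packs tightly: poke bowl + elote + bahn mi + pulled-pork sliders + gyoza plate + chicken katsu, 61 min, 870.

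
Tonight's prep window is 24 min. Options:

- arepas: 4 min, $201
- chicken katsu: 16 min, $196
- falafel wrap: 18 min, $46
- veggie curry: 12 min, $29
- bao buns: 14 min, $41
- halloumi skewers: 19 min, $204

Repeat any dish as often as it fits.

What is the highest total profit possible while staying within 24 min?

Taking 6×arepas: 24 min used, 1206 in profit.

1206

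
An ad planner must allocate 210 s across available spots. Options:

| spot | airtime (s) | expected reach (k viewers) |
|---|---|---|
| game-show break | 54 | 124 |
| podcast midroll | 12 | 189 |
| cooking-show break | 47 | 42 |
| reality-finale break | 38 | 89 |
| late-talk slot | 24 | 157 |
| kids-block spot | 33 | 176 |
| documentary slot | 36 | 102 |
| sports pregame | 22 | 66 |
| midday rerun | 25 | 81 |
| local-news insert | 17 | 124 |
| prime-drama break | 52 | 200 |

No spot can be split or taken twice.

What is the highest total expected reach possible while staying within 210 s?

1029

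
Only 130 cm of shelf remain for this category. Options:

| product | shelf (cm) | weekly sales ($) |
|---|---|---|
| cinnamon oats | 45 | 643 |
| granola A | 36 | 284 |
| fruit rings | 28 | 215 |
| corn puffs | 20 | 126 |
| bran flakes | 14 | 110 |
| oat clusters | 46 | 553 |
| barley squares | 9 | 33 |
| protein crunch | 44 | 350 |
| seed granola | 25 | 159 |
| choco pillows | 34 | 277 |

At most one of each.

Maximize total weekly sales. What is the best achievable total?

The ratio heuristic lands on cinnamon oats + oat clusters + choco pillows (1473) but leaves 5 cm idle.
Dropping choco pillows frees 34 cm; slotting in granola A (36 cm) lifts the total to 1480 at 127 cm.
Every other selection either busts 130 cm or fails to beat 1480.

1480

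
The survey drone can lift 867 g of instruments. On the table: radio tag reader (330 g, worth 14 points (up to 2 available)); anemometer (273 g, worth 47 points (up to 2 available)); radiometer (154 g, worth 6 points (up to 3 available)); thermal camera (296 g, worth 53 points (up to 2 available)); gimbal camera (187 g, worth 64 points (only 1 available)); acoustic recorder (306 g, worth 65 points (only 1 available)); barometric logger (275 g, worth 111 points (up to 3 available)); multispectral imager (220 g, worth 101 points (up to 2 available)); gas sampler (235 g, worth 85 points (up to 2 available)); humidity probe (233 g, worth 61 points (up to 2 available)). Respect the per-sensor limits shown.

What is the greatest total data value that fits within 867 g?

351

By data value per g: multispectral imager 0.46, barometric logger 0.40, gas sampler 0.36, gimbal camera 0.34 lead.
Greedy by ratio would take barometric logger + 2×multispectral imager: 715 g used, total 313.
Replace barometric logger with gimbal camera + gas sampler: the trade gains 38 net, giving 351 at 862 g.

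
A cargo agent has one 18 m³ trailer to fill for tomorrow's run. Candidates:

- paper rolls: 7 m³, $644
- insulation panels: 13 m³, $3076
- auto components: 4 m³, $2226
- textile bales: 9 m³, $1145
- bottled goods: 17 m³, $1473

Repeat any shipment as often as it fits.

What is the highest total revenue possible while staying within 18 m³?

8904

By revenue per m³: auto components 556.50, insulation panels 236.62, textile bales 127.22, paper rolls 92.00 lead.
4×auto components uses 16 of the 18 m³ and totals 8904.
The spare 2 m³ is too small for any remaining shipment, and no exchange beats 8904.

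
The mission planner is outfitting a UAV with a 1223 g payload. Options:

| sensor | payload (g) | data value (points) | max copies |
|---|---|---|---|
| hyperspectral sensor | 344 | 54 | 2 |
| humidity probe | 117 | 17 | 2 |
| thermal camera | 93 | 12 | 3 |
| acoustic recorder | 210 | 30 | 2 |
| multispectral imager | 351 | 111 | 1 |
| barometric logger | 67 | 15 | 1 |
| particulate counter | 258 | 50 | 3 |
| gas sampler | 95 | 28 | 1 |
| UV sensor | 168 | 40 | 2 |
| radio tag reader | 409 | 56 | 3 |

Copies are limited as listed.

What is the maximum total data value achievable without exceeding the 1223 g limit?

Thermal camera + multispectral imager + barometric logger + particulate counter + gas sampler + 2×UV sensor uses 1200 of the 1223 g and totals 296.
Every other selection either busts 1223 g or exceeds an availability limit or fails to beat 296.

296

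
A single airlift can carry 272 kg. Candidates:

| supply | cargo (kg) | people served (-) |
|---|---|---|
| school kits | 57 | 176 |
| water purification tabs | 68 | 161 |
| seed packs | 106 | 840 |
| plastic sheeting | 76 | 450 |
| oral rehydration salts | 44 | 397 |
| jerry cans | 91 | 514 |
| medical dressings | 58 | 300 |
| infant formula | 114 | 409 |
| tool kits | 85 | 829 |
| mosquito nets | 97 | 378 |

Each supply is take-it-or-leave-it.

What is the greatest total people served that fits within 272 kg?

The ratio heuristic lands on seed packs + oral rehydration salts + tool kits (2066) but leaves 37 kg idle.
Replace oral rehydration salts with plastic sheeting: the trade gains 53 net, giving 2119 at 267 kg.
Next best is seed packs + oral rehydration salts + tool kits at 2066 (235 kg) — short by 53.

2119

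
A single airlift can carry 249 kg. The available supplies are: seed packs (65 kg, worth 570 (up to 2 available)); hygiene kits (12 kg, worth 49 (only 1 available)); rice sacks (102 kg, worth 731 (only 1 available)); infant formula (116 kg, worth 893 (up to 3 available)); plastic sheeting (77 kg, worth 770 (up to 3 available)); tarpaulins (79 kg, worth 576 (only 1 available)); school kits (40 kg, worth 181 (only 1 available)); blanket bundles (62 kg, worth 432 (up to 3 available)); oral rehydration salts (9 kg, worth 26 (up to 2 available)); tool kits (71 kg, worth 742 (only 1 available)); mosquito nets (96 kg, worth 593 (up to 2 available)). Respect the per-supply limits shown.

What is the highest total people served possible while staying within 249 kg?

2362

Greedy by ratio would take hygiene kits + 2×plastic sheeting + oral rehydration salts + tool kits: 246 kg used, total 2357.
Replace hygiene kits and tool kits with plastic sheeting + oral rehydration salts: the trade gains 5 net, giving 2362 at 249 kg.
No other feasible combination exceeds 2362.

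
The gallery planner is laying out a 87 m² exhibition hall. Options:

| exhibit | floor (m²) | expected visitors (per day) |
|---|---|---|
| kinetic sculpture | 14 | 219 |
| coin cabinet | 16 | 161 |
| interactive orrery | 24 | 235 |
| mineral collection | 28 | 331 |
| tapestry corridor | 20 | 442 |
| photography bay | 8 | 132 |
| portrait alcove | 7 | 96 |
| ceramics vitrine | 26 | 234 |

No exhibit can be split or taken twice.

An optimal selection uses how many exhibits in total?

Optimal total is 1285.
One optimal bundle: kinetic sculpture + coin cabinet + mineral collection + tapestry corridor + photography bay (86 m²).
All optima have 5 exhibits.

5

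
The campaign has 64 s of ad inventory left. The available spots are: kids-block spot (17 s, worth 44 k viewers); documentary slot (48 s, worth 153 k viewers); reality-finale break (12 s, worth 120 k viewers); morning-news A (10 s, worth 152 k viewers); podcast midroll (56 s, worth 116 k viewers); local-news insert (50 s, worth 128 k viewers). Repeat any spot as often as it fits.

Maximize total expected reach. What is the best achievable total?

6×morning-news A uses 60 of the 64 s and totals 912.
Every other selection either busts 64 s or fails to beat 912.

912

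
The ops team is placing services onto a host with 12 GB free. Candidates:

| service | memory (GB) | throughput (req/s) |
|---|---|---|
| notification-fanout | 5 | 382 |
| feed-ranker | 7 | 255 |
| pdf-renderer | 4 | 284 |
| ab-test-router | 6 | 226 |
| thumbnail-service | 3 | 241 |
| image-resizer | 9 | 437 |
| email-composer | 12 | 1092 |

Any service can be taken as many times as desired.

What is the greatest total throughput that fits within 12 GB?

1092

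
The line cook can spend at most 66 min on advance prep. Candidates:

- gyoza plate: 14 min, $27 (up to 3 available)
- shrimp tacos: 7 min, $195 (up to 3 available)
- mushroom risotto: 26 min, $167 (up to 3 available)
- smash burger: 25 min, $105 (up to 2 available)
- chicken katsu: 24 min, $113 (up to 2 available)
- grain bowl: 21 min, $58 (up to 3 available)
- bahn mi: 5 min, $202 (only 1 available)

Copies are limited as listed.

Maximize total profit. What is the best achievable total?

981

Density check — bahn mi 40.40, shrimp tacos 27.86, mushroom risotto 6.42, chicken katsu 4.71 are the best per min.
Gyoza plate + 3×shrimp tacos + mushroom risotto + bahn mi uses 66 of the 66 min and totals 981.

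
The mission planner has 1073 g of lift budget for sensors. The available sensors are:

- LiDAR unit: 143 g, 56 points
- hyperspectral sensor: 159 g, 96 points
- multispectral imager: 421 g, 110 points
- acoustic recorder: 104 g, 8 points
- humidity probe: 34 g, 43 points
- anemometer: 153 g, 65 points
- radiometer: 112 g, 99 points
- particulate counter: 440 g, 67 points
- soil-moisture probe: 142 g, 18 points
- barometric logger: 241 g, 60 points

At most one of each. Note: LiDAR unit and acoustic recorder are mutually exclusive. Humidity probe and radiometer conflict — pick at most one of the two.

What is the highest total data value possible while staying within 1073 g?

LiDAR unit + hyperspectral sensor + multispectral imager + anemometer + radiometer uses 988 of the 1073 g and totals 426.
An exhaustive check of the 1024 subsets confirms 426.

426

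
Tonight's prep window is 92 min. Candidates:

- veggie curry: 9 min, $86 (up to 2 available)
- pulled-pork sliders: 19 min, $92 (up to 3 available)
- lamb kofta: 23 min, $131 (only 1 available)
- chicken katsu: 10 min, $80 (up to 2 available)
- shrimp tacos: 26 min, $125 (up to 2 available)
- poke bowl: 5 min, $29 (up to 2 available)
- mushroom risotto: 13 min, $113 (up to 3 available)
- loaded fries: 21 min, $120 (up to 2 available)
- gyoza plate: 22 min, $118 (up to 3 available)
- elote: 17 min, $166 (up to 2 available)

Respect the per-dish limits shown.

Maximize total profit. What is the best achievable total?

Taking 2×veggie curry + 3×mushroom risotto + 2×elote: 91 min used, 843 in profit.
Every other selection either busts 92 min or exceeds an availability limit or fails to beat 843.

843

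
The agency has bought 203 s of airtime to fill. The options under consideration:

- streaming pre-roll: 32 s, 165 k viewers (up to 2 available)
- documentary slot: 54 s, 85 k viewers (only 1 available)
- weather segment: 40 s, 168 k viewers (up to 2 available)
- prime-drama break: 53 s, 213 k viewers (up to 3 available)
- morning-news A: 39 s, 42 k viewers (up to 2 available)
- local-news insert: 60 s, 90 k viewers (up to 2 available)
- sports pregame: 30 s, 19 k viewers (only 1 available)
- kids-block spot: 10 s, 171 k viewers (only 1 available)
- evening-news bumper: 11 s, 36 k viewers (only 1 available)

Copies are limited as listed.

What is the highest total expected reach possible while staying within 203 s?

975

Density check — kids-block spot 17.10, streaming pre-roll 5.16, weather segment 4.20, prime-drama break 4.02 are the best per s.
Taking the top-ratio spots first gives 2×streaming pre-roll + 2×weather segment + sports pregame + kids-block spot + evening-news bumper for 892 (195 s).
Using the slack differently, streaming pre-roll + 3×prime-drama break + kids-block spot comes to 975 at 201 s.
No other feasible combination exceeds 975.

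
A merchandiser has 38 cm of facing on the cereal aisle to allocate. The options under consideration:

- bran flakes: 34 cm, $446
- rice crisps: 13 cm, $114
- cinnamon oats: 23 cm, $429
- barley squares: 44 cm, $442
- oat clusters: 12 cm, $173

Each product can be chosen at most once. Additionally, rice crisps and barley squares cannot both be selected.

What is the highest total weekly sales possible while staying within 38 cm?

602

Density check — cinnamon oats 18.65, oat clusters 14.42, bran flakes 13.12, barley squares 10.05 are the best per cm.
Best packing: cinnamon oats + oat clusters — 35 cm, 602 total.
Runner-up rice crisps + cinnamon oats tops out at 543.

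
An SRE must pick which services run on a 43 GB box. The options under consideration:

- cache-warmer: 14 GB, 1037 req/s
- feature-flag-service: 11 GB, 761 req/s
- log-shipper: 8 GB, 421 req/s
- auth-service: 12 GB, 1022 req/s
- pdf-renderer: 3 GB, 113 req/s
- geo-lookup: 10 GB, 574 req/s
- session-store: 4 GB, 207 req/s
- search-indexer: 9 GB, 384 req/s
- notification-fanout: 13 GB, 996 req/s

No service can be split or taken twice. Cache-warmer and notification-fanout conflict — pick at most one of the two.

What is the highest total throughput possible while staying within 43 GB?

3099

Density check — auth-service 85.17, notification-fanout 76.62, cache-warmer 74.07 are the best per GB.
Taking feature-flag-service + auth-service + pdf-renderer + session-store + notification-fanout: 43 GB used, 3099 in throughput.
Next best is cache-warmer + feature-flag-service + auth-service + session-store at 3027 (41 GB) — short by 72.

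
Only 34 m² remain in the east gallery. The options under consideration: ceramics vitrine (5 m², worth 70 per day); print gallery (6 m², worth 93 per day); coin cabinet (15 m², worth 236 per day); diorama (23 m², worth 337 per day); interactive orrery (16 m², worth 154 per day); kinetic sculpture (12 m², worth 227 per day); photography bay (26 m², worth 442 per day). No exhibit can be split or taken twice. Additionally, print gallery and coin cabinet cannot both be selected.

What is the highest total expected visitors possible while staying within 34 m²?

Ranking by ratio (expected visitors/m²): kinetic sculpture 18.92, photography bay 17.00, coin cabinet 15.73, print gallery 15.50.
Best packing: print gallery + photography bay — 32 m², 535 total.
Every other selection either busts 34 m² or breaks a pairing rule or fails to beat 535.

535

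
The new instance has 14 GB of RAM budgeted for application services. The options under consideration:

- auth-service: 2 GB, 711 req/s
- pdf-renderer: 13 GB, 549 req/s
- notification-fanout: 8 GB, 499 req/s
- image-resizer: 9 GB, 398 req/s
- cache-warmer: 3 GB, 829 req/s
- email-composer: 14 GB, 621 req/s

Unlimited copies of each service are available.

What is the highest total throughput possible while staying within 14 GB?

7×auth-service uses 14 of the 14 GB and totals 4977.
Nothing else within 14 GB beats 4977.

4977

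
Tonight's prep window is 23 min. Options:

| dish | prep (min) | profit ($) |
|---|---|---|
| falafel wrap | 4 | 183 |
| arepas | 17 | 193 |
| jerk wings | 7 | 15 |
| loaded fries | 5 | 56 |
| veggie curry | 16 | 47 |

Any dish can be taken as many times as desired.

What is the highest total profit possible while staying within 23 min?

Density check — falafel wrap 45.75, arepas 11.35, loaded fries 11.20 are the best per min.
Best packing: 5×falafel wrap — 20 min, 915 total.

915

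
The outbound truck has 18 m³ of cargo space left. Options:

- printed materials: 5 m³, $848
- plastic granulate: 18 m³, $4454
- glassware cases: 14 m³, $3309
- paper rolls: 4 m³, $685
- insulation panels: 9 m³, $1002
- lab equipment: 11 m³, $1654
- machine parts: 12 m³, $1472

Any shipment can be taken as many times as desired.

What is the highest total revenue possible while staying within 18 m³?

4454

Taking plastic granulate: 18 m³ used, 4454 in revenue.
Nothing else within 18 m³ beats 4454.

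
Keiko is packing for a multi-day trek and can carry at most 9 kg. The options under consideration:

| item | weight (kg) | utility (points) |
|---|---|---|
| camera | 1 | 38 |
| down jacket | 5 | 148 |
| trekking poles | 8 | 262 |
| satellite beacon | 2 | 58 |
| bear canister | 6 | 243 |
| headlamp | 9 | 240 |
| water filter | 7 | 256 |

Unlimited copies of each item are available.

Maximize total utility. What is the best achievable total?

357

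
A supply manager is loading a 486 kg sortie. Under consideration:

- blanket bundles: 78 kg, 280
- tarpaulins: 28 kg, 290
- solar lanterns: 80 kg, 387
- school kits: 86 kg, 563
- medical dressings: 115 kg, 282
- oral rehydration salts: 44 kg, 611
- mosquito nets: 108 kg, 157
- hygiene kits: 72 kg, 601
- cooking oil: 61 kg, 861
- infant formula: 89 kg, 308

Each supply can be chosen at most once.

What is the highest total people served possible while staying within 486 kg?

3621

By people served per kg: cooking oil 14.11, oral rehydration salts 13.89, tarpaulins 10.36 lead.
Taking the top-ratio supplies first gives blanket bundles + tarpaulins + solar lanterns + school kits + oral rehydration salts + hygiene kits + cooking oil for 3593 (449 kg).
Dropping blanket bundles frees 78 kg; slotting in infant formula (89 kg) lifts the total to 3621 at 460 kg.
The closest alternative, tarpaulins + solar lanterns + school kits + medical dressings + oral rehydration salts + hygiene kits + cooking oil, reaches only 3595.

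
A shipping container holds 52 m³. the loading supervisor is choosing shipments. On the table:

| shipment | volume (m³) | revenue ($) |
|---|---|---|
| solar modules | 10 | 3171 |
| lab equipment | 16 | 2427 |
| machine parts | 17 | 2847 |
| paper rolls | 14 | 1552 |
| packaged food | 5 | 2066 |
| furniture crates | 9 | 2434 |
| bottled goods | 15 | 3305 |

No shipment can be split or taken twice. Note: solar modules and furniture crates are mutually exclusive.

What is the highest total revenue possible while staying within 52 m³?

11389

Solar modules + machine parts + packaged food + bottled goods uses 47 of the 52 m³ and totals 11389.
The closest alternative, solar modules + lab equipment + packaged food + bottled goods, reaches only 10969.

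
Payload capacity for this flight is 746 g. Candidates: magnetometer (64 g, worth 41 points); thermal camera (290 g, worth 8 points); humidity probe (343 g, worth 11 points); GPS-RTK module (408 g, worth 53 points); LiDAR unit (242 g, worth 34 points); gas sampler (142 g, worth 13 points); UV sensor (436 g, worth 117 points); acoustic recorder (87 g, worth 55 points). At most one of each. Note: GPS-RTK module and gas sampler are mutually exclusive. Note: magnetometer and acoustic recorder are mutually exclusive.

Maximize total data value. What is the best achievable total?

By data value per g: magnetometer 0.64, acoustic recorder 0.63, UV sensor 0.27 lead.
Magnetometer + LiDAR unit + UV sensor uses 742 of the 746 g and totals 192.
Nothing else feasible within 746 g beats 192.

192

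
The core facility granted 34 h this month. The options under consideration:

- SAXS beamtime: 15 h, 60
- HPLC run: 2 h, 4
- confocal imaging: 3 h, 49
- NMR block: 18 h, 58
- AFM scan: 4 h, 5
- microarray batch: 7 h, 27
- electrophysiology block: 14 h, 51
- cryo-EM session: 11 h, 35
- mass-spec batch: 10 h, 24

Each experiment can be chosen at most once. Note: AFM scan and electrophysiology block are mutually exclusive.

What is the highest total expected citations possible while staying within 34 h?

164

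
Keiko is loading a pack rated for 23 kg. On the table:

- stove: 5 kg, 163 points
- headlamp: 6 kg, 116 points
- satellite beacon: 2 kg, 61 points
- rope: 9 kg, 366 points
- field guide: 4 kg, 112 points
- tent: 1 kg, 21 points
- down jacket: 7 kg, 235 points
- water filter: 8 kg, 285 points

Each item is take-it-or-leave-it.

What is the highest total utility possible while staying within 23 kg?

Best packing: stove + rope + tent + water filter — 23 kg, 835 total.
No other feasible combination exceeds 835.

835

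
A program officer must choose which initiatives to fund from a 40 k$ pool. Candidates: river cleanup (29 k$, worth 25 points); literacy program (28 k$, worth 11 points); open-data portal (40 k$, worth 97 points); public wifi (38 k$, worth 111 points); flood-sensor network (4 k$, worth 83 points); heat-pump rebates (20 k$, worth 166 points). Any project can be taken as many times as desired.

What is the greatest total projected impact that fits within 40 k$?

Ranking by ratio (projected impact/k$): flood-sensor network 20.75, heat-pump rebates 8.30, public wifi 2.92.
10×flood-sensor network uses 40 of the 40 k$ and totals 830.

830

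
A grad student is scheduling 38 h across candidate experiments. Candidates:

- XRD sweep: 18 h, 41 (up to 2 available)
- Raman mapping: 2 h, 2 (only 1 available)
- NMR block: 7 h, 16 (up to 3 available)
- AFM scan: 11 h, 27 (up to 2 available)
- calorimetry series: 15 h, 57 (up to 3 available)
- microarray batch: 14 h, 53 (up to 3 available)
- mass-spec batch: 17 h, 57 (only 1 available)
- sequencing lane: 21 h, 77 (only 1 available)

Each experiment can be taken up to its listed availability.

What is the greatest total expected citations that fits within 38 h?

136

Density check — calorimetry series 3.80, microarray batch 3.79, sequencing lane 3.67 are the best per h.
Filling by ratio: NMR block + 2×calorimetry series for 130, with 1 h left unused.
The 22 h tied up in NMR block and calorimetry series is better spent on Raman mapping + sequencing lane — total rises to 136 (38 h).
Nothing else within 38 h beats 136.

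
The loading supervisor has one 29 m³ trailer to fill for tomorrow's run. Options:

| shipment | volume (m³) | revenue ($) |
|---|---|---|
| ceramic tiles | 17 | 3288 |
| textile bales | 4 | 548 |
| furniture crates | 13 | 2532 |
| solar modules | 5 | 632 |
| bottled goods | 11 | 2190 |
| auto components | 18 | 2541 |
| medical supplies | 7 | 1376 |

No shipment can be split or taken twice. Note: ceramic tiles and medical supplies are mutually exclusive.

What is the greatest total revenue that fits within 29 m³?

Filling by ratio: textile bales + solar modules + bottled goods + medical supplies for 4746, with 2 m³ left unused.
The 16 m³ tied up in textile bales and solar modules and medical supplies is better spent on ceramic tiles — total rises to 5478 (28 m³).
Next best is furniture crates + solar modules + bottled goods at 5354 (29 m³) — short by 124.

5478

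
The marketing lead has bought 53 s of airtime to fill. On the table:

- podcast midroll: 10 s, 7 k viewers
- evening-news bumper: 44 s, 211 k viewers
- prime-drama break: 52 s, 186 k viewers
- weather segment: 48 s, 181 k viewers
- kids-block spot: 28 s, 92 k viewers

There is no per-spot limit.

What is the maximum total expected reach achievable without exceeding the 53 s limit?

Ranking by ratio (expected reach/s): evening-news bumper 4.80, weather segment 3.77, prime-drama break 3.58, kids-block spot 3.29.
Taking evening-news bumper: 44 s used, 211 in expected reach.
Every other selection either busts 53 s or fails to beat 211.

211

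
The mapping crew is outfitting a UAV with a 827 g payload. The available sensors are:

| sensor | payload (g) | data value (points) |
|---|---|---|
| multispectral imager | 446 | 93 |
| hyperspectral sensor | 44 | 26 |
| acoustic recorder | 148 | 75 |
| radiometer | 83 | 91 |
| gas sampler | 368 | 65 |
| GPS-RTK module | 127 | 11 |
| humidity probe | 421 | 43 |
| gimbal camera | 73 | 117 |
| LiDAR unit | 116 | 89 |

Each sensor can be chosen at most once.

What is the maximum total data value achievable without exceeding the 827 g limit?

Greedy by ratio would take hyperspectral sensor + acoustic recorder + radiometer + GPS-RTK module + gimbal camera + LiDAR unit: 591 g used, total 409.
Replace hyperspectral sensor and GPS-RTK module with gas sampler: the trade gains 28 net, giving 437 at 788 g.
Next best is multispectral imager + hyperspectral sensor + radiometer + gimbal camera + LiDAR unit at 416 (762 g) — short by 21.

437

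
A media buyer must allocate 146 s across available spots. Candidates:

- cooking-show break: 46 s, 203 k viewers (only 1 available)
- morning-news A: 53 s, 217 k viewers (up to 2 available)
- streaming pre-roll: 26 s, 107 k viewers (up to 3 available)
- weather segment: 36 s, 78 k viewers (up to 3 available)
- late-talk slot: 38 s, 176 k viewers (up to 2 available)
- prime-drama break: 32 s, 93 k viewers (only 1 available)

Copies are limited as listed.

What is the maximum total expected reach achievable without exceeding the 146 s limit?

Filling by ratio: cooking-show break + 2×late-talk slot for 555, with 24 s left unused.
Dropping cooking-show break and late-talk slot frees 84 s; slotting in 2×morning-news A (106 s) lifts the total to 610 at 144 s.
Every other selection either busts 146 s or exceeds an availability limit or fails to beat 610.

610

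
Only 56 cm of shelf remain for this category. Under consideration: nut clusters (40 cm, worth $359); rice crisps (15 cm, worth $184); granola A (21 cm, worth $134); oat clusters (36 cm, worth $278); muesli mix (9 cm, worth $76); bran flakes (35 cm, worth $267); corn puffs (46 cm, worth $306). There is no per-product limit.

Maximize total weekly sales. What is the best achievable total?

628

By weekly sales per cm: rice crisps 12.27, nut clusters 8.97, muesli mix 8.44, oat clusters 7.72 lead.
Best packing: 3×rice crisps + muesli mix — 54 cm, 628 total.
The spare 2 cm is too small for any remaining product, and no exchange beats 628.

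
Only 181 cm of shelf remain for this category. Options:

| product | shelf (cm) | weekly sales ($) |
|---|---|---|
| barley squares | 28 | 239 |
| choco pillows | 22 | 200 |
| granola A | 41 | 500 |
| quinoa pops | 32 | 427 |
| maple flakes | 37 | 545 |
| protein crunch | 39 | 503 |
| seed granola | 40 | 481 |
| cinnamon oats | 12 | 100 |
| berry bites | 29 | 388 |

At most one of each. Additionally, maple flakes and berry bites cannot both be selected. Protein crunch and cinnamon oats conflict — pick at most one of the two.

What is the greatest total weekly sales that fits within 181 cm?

2299

Granola A + quinoa pops + protein crunch + seed granola + berry bites uses 181 of the 181 cm and totals 2299.
Next best is choco pillows + granola A + maple flakes + protein crunch + seed granola at 2229 (179 cm) — short by 70.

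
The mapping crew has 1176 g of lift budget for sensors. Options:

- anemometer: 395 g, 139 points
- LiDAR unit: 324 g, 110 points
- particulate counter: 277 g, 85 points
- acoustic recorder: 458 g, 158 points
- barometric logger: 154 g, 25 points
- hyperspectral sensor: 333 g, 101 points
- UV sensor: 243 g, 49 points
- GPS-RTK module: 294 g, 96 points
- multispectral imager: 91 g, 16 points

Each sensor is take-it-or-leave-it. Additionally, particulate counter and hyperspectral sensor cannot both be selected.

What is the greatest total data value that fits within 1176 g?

Anemometer + acoustic recorder + GPS-RTK module uses 1147 of the 1176 g and totals 393.
Next best is anemometer + particulate counter + acoustic recorder at 382 (1130 g) — short by 11.

393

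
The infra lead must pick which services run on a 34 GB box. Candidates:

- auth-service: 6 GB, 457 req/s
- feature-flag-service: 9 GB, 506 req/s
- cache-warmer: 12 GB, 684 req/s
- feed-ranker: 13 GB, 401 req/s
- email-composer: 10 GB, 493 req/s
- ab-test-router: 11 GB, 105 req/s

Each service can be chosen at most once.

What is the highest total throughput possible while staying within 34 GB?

A density-first pass picks auth-service + feature-flag-service + cache-warmer — 1647 at 27 GB.
Dropping auth-service frees 6 GB; slotting in email-composer (10 GB) lifts the total to 1683 at 31 GB.
Next best is auth-service + feature-flag-service + cache-warmer at 1647 (27 GB) — short by 36.

1683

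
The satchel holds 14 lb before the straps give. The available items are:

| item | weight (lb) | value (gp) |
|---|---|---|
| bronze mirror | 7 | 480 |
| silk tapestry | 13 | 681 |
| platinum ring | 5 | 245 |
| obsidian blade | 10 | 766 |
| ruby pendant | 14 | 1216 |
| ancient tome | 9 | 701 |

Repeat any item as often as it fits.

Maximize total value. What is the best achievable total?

1216

Taking ruby pendant: 14 lb used, 1216 in value.
That's the maximum — no swap from here does better than 1216.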